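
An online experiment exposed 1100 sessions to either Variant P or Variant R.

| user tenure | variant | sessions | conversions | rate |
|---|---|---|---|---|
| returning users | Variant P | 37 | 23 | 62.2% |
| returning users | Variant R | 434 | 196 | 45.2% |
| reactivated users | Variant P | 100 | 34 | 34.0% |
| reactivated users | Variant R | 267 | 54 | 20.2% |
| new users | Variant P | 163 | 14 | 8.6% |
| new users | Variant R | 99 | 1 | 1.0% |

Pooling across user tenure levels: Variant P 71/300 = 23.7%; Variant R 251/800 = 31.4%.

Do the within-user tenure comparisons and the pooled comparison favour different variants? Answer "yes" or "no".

Within each user tenure level (returning users 62.2% vs 45.2%; reactivated users 34.0% vs 20.2%; new users 8.6% vs 1.0%), Variant P has the higher rate every time. Pooled: 23.7% vs 31.4% — Variant R has the higher rate overall. The two comparisons disagree.

yes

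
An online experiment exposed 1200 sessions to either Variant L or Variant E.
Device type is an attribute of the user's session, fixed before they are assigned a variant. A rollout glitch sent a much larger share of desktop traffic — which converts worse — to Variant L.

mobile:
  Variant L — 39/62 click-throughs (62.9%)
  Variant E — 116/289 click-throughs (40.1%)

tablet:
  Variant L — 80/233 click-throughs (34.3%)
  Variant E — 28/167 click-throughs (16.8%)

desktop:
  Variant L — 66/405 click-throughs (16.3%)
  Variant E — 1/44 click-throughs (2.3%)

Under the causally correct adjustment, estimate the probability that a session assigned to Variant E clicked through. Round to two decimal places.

0.18

Device type differs across variants for reasons unrelated to any effect of the variant itself, and it separately predicts the outcome — a classic confounder. We must compare within device type levels.
Standardising Variant E to the population device type mix: 0.292·116/289 + 0.333·28/167 + 0.374·1/44 = 0.182.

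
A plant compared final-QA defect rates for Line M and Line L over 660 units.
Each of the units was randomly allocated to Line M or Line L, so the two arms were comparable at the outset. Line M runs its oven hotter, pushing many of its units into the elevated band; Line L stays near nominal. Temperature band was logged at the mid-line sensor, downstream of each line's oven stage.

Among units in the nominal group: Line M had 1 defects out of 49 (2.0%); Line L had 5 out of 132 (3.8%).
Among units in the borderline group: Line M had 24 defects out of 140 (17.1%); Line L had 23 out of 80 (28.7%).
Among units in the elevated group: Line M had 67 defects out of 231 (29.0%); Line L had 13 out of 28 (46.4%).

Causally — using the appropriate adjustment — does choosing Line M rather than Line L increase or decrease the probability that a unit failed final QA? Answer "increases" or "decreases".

increases

Line M is lower inside every in-process temperature band stratum but Line L is lower in aggregate. Whether to stratify depends on how in-process temperature band relates to the line.
Because the line influences in-process temperature band, in-process temperature band is a post-treatment mediator, not a confounder. Stratifying on it would bias the estimate; the causal effect is the crude pooled difference.
Pooled: Line M 21.9% vs Line L 17.1%; Line L is lower overall.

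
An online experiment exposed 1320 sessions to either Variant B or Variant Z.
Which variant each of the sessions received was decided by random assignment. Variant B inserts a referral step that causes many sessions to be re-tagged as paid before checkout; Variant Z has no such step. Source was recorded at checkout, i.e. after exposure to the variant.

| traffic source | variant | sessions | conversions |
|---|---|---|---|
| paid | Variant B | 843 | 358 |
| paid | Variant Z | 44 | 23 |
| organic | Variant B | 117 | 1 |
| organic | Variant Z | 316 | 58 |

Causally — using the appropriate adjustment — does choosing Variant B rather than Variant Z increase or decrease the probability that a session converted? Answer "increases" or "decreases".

Traffic source is downstream of the variant. One should not condition on a consequence of treatment, so the overall rates are the right comparison.
Pooled: Variant B 37.4% vs Variant Z 22.5%; Variant B is higher overall.

increases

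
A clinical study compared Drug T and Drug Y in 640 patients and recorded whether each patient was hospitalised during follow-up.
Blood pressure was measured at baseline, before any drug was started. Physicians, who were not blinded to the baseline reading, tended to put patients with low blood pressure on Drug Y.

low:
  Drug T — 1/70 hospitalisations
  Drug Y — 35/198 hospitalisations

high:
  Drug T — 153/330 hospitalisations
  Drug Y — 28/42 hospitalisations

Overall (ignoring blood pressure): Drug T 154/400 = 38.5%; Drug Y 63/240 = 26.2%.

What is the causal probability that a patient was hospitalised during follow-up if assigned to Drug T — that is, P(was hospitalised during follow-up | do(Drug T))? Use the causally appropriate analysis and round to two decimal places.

0.28

The stratified and pooled comparisons disagree (Drug T wins within each blood pressure; Drug Y wins overall), so the answer turns on the causal role of blood pressure.
The imbalance in blood pressure arose from how patients were allocated, not from anything the drug did; and blood pressure independently affects the outcome. The pooled gap is confounded — condition on blood pressure.
Standardising Drug T to the population blood pressure mix: 0.419·1/70 + 0.581·153/330 = 0.275.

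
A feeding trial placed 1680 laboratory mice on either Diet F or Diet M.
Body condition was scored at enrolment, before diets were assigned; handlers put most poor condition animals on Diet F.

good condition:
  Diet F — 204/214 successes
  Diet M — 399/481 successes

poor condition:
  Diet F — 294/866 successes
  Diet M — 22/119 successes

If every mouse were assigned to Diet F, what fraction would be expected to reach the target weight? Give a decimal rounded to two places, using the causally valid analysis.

0.59

Diet F is higher inside every starting body condition stratum but Diet M is higher in aggregate. Whether to stratify depends on how starting body condition relates to the diet.
Nothing the diet does changes starting body condition; the imbalance is an allocation artefact. With starting body condition also predicting the outcome, the pooled figure is confounded, and the within-stratum comparison is the causal one.
Standardising Diet F to the population starting body condition mix: 0.414·204/214 + 0.586·294/866 = 0.593.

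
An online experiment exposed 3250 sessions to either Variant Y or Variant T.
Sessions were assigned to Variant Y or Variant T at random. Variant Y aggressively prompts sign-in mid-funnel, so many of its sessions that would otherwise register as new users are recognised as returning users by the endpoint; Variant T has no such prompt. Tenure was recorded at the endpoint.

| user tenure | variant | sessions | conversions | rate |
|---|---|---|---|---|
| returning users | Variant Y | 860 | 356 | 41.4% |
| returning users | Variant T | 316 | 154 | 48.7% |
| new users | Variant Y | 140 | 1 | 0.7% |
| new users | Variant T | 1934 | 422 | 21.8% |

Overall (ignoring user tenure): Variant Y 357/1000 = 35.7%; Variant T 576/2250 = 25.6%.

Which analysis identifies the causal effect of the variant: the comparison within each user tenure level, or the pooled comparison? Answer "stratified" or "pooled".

pooled

The stratified and pooled comparisons disagree (Variant T wins within each user tenure; Variant Y wins overall), so the answer turns on the causal role of user tenure.
User tenure is downstream of the variant. One should not condition on a consequence of treatment, so the overall rates are the right comparison.
Pooled: Variant Y 35.7% vs Variant T 25.6%; Variant Y is higher overall.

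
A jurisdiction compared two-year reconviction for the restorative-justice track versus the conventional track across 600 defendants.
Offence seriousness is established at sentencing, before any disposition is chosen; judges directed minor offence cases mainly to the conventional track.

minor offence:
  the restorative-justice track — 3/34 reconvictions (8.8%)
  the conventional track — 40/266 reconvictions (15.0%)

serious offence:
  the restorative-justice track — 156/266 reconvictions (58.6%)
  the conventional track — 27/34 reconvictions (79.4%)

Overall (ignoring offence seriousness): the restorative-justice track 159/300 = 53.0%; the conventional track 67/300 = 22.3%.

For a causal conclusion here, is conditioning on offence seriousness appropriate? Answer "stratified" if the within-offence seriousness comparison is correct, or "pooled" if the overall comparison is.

stratified

The offence seriousness-specific comparison favours the restorative-justice track throughout, but the pooled figures favour the conventional track. The question is whether to condition on offence seriousness.
Since offence seriousness is a pre-existing factor (not a product of the disposition) and it affects the outcome on its own, it is a confounder. The stratified rates, not the pooled rate, identify the causal effect.
Within each level — minor offence: 8.8% vs 15.0%; serious offence: 58.6% vs 79.4% — the restorative-justice track is lower every time.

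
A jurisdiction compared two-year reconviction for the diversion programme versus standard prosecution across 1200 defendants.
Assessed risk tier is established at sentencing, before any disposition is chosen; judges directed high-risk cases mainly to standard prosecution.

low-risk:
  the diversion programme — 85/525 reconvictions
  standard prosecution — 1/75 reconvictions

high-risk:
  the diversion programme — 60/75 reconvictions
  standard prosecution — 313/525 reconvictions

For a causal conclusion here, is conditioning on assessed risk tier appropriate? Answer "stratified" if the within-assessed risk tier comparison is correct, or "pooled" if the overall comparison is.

Within every assessed risk tier level standard prosecution has the lower rate, yet pooled the diversion programme does — Simpson's reversal.
Assessed risk tier is set before the disposition has any effect — it is not caused by the disposition — and it independently drives the outcome. That makes it a confounder, so the causal comparison is within assessed risk tier levels.
Within each level — low-risk: 16.2% vs 1.3%; high-risk: 80.0% vs 59.6% — standard prosecution is lower every time.

stratified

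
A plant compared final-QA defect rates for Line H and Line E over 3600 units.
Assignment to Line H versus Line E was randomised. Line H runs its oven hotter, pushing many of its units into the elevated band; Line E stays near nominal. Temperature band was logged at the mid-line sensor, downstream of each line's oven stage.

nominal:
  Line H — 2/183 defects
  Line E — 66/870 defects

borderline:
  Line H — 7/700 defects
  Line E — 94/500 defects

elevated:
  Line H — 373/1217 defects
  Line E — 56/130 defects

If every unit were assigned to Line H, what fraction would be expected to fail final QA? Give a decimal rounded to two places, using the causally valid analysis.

In-process temperature band here is a post-treatment variable shaped by the line; conditioning on it would introduce bias rather than remove it. The overall comparison is the causal one.
So P(outcome | do(Line H)) is just the pooled rate for Line H: 382/2100 = 0.182.

0.18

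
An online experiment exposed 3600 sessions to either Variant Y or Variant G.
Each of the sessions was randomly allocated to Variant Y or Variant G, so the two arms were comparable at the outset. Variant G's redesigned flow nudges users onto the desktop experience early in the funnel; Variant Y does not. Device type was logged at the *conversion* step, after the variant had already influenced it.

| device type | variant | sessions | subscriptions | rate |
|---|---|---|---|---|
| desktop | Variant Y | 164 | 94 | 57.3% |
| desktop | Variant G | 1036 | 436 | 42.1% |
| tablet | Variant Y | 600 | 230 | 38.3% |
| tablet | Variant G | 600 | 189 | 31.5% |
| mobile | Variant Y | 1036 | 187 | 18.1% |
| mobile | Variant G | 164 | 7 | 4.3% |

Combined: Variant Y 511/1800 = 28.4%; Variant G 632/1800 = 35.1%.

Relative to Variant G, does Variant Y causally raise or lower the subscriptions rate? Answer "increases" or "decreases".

decreases

The stratified and pooled comparisons disagree (Variant Y wins within each device type; Variant G wins overall), so the answer turns on the causal role of device type.
Device type is downstream of the variant. One should not condition on a consequence of treatment, so the overall rates are the right comparison.
Pooled: Variant Y 28.4% vs Variant G 35.1%; Variant G is higher overall.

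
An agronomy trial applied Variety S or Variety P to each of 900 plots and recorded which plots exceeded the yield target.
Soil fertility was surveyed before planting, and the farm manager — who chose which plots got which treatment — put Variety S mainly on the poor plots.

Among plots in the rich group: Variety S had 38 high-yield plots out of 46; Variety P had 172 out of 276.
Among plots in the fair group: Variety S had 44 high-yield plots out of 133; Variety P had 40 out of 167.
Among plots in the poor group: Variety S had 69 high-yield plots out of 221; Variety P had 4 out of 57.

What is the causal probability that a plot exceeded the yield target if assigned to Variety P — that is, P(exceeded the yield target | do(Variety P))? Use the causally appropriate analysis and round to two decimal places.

The soil fertility-specific comparison favours Variety S throughout, but the pooled figures favour Variety P. The question is whether to condition on soil fertility.
The imbalance in soil fertility arose from how plots were allocated, not from anything the variety did; and soil fertility independently affects the outcome. The pooled gap is confounded — condition on soil fertility.
Standardising Variety P to the population soil fertility mix: 0.358·172/276 + 0.333·40/167 + 0.309·4/57 = 0.324.

0.32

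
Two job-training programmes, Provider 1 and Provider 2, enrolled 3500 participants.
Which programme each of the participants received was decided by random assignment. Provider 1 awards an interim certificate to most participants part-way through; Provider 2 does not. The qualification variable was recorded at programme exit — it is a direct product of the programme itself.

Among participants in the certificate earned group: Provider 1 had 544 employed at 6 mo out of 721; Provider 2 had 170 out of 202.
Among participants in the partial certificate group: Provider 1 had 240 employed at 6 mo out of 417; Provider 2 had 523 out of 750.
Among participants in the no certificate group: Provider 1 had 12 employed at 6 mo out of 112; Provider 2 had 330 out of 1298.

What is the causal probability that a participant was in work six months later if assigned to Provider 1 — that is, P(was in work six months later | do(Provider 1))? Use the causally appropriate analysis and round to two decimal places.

The qualification attained during the programme-specific comparison favours Provider 2 throughout, but the pooled figures favour Provider 1. The question is whether to condition on qualification attained during the programme.
The distribution of qualification attained during the programme is itself part of what the programme does — it is an intermediate outcome. Holding it fixed would remove that part of the effect; the total effect is the pooled difference.
So P(outcome | do(Provider 1)) is just the pooled rate for Provider 1: 796/1250 = 0.637.

0.64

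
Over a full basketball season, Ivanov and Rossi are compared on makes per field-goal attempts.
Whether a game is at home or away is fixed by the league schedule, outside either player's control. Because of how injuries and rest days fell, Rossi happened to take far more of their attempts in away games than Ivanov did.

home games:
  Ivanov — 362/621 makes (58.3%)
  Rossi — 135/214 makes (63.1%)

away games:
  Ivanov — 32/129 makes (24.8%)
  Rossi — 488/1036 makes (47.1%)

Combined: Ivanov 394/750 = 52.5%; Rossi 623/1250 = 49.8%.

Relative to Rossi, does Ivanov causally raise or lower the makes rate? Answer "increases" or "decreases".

decreases

Rossi is higher inside every game venue stratum but Ivanov is higher in aggregate. Whether to stratify depends on how game venue relates to the player.
Here game venue is a common cause — it drives both which player a case falls under and the outcome. The crude comparison mixes populations; the stratum-specific rates are the causally relevant ones.
Within each level — home games: 58.3% vs 63.1%; away games: 24.8% vs 47.1% — Rossi is higher every time.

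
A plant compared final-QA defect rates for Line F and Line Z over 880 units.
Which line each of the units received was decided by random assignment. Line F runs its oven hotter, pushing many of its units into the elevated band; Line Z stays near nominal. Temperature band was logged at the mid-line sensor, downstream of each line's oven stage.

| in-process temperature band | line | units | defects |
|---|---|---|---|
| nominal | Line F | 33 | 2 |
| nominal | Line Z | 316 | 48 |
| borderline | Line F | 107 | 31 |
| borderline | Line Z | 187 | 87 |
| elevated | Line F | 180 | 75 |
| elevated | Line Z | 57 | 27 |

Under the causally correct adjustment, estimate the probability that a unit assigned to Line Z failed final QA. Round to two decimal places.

0.29

The in-process temperature band-specific comparison favours Line F throughout, but the pooled figures favour Line Z. The question is whether to condition on in-process temperature band.
In-process temperature band here is a post-treatment variable shaped by the line; conditioning on it would introduce bias rather than remove it. The overall comparison is the causal one.
So P(outcome | do(Line Z)) is just the pooled rate for Line Z: 162/560 = 0.289.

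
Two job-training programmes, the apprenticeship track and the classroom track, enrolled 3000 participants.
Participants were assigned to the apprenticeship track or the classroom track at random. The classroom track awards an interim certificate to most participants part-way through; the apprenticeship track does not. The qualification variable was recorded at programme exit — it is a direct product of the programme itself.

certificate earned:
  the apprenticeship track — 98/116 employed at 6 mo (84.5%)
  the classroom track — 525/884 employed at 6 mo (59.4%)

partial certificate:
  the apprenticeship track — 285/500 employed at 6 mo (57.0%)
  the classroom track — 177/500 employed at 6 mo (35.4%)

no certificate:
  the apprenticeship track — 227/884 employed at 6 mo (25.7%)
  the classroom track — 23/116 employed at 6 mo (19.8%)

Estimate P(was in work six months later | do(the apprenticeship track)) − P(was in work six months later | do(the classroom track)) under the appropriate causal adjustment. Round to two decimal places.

The distribution of qualification attained during the programme is itself part of what the programme does — it is an intermediate outcome. Holding it fixed would remove that part of the effect; the total effect is the pooled difference.
The causal difference is the pooled difference: 0.407 − 0.483 = -0.077.

-0.08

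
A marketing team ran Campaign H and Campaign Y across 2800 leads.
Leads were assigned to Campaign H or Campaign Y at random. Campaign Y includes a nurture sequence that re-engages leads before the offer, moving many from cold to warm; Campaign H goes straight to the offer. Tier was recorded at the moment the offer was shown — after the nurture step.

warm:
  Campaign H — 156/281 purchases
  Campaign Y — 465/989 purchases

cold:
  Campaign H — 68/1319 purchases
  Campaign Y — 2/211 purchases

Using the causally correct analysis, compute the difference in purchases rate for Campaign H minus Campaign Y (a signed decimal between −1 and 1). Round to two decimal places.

-0.25

Engagement tier is downstream of the campaign. One should not condition on a consequence of treatment, so the overall rates are the right comparison.
The causal difference is the pooled difference: 0.140 − 0.389 = -0.249.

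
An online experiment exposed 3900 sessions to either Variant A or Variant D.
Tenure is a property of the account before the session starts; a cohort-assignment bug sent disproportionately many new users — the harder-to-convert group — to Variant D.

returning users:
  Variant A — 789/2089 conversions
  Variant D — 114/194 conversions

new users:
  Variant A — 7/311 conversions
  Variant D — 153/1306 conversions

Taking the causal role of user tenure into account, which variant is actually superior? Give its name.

Variant D is higher inside every user tenure stratum but Variant A is higher in aggregate. Whether to stratify depends on how user tenure relates to the variant.
Nothing the variant does changes user tenure; the imbalance is an allocation artefact. With user tenure also predicting the outcome, the pooled figure is confounded, and the within-stratum comparison is the causal one.
Within each level — returning users: 37.8% vs 58.8%; new users: 2.3% vs 11.7% — Variant D is higher every time.

Variant D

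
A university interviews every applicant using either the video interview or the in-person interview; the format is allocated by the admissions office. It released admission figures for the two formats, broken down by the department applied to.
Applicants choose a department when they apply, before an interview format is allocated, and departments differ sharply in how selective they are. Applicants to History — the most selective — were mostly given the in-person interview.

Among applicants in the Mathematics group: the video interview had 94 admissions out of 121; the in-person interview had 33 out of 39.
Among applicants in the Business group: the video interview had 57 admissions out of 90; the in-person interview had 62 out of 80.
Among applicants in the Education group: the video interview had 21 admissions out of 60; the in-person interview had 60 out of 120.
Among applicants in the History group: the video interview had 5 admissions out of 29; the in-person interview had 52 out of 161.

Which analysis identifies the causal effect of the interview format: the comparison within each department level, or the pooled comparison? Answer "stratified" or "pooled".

Department is set before the interview format has any effect — it is not caused by the interview format — and it independently drives the outcome. That makes it a confounder, so the causal comparison is within department levels.
Within each level — Mathematics: 77.7% vs 84.6%; Business: 63.3% vs 77.5%; Education: 35.0% vs 50.0%; History: 17.2% vs 32.3% — the in-person interview is higher every time.

stratified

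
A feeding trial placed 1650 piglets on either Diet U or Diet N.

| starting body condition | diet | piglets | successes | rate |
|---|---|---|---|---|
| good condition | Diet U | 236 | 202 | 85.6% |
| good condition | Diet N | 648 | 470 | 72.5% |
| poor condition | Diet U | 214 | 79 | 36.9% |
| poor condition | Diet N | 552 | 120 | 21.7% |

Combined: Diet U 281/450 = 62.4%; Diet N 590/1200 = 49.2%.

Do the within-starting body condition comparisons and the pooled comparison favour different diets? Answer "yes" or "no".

Within each starting body condition level (good condition 85.6% vs 72.5%; poor condition 36.9% vs 21.7%), Diet U has the higher rate every time. Pooled: 62.4% vs 49.2% — Diet U has the higher rate overall. They agree.

no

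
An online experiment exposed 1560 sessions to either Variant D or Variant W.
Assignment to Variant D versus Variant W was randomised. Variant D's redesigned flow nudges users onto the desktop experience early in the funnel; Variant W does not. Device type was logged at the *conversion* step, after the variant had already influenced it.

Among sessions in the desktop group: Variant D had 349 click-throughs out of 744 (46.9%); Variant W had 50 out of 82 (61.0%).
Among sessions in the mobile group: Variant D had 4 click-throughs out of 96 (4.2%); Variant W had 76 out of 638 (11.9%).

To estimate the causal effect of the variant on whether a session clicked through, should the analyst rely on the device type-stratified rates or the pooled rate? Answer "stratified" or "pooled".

Device type is downstream of the variant. One should not condition on a consequence of treatment, so the overall rates are the right comparison.
Pooled: Variant D 42.0% vs Variant W 17.5%; Variant D is higher overall.

pooled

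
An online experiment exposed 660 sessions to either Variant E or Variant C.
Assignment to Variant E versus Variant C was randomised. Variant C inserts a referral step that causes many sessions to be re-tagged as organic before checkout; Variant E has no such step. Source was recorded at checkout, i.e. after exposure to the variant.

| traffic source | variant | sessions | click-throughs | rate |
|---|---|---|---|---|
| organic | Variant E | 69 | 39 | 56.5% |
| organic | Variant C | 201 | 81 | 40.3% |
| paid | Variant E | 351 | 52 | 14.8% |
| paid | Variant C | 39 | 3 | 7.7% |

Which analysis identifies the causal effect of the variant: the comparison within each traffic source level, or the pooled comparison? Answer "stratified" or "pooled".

Traffic source here is a post-treatment variable shaped by the variant; conditioning on it would introduce bias rather than remove it. The overall comparison is the causal one.
Pooled: Variant E 21.7% vs Variant C 35.0%; Variant C is higher overall.

pooled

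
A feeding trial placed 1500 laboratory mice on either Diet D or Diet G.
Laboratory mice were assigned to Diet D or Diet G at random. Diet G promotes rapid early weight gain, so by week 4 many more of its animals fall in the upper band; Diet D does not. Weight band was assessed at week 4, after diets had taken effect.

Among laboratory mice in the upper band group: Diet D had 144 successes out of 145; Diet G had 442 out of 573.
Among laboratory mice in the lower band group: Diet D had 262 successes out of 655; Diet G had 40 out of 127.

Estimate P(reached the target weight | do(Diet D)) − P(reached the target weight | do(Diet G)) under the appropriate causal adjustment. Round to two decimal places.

Week-4 weight band here is a post-treatment variable shaped by the diet; conditioning on it would introduce bias rather than remove it. The overall comparison is the causal one.
The causal difference is the pooled difference: 0.507 − 0.689 = -0.181.

-0.18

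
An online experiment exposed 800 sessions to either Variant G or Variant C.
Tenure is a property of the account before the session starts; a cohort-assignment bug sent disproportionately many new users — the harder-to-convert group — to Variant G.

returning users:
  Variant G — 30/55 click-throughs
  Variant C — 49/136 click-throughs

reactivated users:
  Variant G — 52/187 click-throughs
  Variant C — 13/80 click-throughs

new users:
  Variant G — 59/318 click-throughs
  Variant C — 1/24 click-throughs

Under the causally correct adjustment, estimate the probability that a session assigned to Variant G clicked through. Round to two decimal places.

0.30

The user tenure-specific comparison favours Variant G throughout, but the pooled figures favour Variant C. The question is whether to condition on user tenure.
Since user tenure is a pre-existing factor (not a product of the variant) and it affects the outcome on its own, it is a confounder. The stratified rates, not the pooled rate, identify the causal effect.
Standardising Variant G to the population user tenure mix: 0.239·30/55 + 0.334·52/187 + 0.427·59/318 = 0.302.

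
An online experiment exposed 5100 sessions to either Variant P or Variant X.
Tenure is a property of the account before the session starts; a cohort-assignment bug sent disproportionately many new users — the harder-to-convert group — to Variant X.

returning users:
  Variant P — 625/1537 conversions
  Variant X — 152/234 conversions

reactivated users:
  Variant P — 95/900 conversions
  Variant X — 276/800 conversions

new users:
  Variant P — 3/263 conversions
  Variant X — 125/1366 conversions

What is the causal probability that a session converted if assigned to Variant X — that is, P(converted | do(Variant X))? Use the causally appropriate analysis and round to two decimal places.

Within every user tenure level Variant X has the higher rate, yet pooled Variant P does — Simpson's reversal.
Here user tenure is a common cause — it drives both which variant a case falls under and the outcome. The crude comparison mixes populations; the stratum-specific rates are the causally relevant ones.
Standardising Variant X to the population user tenure mix: 0.347·152/234 + 0.333·276/800 + 0.319·125/1366 = 0.370.

0.37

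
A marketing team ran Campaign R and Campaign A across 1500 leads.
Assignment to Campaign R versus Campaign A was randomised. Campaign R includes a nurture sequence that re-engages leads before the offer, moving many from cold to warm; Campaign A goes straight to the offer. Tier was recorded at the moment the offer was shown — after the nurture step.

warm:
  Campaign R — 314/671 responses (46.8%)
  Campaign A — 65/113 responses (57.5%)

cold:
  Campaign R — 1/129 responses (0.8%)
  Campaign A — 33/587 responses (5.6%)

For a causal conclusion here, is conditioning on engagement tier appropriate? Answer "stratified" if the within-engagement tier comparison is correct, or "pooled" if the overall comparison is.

Within every engagement tier level Campaign A has the higher rate, yet pooled Campaign R does — Simpson's reversal.
Engagement tier lies on the pathway campaign → engagement tier → outcome, so adjusting for it blocks the indirect effect. For the total causal effect of campaign, use the unadjusted pooled rates.
Pooled: Campaign R 39.4% vs Campaign A 14.0%; Campaign R is higher overall.

pooled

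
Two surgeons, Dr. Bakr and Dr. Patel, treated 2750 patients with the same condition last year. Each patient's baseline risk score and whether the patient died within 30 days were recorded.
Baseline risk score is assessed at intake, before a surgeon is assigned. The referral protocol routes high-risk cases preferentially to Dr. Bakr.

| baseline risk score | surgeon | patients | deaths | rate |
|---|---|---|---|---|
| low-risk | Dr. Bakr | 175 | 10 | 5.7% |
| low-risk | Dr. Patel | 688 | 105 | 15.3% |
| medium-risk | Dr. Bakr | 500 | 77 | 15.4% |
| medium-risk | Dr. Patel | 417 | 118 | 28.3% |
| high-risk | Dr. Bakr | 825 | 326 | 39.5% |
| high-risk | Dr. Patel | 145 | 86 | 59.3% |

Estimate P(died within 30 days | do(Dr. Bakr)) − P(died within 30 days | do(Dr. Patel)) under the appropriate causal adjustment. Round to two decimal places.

-0.14

Baseline risk score differs across surgeons for reasons unrelated to any effect of the surgeon itself, and it separately predicts the outcome — a classic confounder. We must compare within baseline risk score levels.
Adjusting over the population distribution of baseline risk score: 0.314·(0.057−0.153) + 0.333·(0.154−0.283) + 0.353·(0.395−0.593) = -0.143.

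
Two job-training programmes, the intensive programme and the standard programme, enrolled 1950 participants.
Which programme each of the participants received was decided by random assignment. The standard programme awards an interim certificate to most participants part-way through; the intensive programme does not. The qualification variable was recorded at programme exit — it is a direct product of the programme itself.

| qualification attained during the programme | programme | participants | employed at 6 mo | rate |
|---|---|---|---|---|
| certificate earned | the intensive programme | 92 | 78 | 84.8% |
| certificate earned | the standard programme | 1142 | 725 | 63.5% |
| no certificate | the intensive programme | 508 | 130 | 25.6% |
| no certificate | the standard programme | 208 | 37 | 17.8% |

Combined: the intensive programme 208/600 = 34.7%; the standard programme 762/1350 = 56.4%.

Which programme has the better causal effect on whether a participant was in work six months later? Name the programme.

the standard programme

Within every qualification attained during the programme level the intensive programme has the higher rate, yet pooled the standard programme does — Simpson's reversal.
Qualification attained during the programme is recorded after the programme and is itself shifted by it — it sits on the causal path from programme to outcome. Conditioning on a mediator would strip out part of the effect we want; the pooled comparison gives the total causal effect.
Pooled: the intensive programme 34.7% vs the standard programme 56.4%; the standard programme is higher overall.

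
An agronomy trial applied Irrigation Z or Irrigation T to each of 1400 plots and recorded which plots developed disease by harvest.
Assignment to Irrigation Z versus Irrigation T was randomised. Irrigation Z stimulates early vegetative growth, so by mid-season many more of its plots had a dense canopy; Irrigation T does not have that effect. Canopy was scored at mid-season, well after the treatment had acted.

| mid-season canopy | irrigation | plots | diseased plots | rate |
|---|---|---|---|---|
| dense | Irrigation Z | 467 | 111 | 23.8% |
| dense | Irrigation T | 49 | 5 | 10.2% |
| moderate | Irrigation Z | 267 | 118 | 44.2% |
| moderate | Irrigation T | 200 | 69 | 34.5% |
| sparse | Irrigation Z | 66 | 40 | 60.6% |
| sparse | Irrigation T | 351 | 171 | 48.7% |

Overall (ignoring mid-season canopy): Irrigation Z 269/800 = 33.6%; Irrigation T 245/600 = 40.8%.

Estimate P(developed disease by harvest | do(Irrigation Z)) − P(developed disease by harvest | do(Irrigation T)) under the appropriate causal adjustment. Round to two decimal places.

Irrigation T is lower inside every mid-season canopy stratum but Irrigation Z is lower in aggregate. Whether to stratify depends on how mid-season canopy relates to the irrigation.
Because the irrigation influences mid-season canopy, mid-season canopy is a post-treatment mediator, not a confounder. Stratifying on it would bias the estimate; the causal effect is the crude pooled difference.
The causal difference is the pooled difference: 0.336 − 0.408 = -0.072.

-0.07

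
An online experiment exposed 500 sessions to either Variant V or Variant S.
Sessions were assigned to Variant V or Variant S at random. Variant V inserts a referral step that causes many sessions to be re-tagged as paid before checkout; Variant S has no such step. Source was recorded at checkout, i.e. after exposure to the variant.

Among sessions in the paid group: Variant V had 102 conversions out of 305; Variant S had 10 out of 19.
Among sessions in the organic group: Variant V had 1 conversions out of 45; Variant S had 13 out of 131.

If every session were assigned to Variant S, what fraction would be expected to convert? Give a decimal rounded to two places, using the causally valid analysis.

The traffic source-specific comparison favours Variant S throughout, but the pooled figures favour Variant V. The question is whether to condition on traffic source.
Stratifying would compare variants among sessions the variants themselves sorted into traffic source groups — a form of selection on an intermediate. The unconditioned pooled rates give the total causal effect.
So P(outcome | do(Variant S)) is just the pooled rate for Variant S: 23/150 = 0.153.

0.15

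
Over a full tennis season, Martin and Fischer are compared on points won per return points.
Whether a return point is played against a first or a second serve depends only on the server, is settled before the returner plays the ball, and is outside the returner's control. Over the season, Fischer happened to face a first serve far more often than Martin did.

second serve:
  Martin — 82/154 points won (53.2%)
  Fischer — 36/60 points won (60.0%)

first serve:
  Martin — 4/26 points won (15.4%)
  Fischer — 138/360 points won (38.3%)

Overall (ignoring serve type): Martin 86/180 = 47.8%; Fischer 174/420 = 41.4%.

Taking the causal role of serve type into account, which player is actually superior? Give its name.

Nothing the player does changes serve type; the imbalance is an allocation artefact. With serve type also predicting the outcome, the pooled figure is confounded, and the within-stratum comparison is the causal one.
Within each level — second serve: 53.2% vs 60.0%; first serve: 15.4% vs 38.3% — Fischer is higher every time.

Fischer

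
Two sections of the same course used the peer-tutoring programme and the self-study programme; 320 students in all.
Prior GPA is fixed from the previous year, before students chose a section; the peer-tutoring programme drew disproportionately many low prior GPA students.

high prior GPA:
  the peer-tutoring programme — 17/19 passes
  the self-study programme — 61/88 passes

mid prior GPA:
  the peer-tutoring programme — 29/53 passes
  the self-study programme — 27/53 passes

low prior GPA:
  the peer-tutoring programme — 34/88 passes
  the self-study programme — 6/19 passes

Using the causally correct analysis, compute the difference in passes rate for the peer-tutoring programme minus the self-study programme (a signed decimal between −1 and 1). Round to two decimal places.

+0.10

the peer-tutoring programme is higher inside every prior GPA band stratum but the self-study programme is higher in aggregate. Whether to stratify depends on how prior GPA band relates to the teaching method.
The imbalance in prior GPA band arose from how students were allocated, not from anything the teaching method did; and prior GPA band independently affects the outcome. The pooled gap is confounded — condition on prior GPA band.
Adjusting over the population distribution of prior GPA band: 0.334·(0.895−0.693) + 0.331·(0.547−0.509) + 0.334·(0.386−0.316) = +0.103.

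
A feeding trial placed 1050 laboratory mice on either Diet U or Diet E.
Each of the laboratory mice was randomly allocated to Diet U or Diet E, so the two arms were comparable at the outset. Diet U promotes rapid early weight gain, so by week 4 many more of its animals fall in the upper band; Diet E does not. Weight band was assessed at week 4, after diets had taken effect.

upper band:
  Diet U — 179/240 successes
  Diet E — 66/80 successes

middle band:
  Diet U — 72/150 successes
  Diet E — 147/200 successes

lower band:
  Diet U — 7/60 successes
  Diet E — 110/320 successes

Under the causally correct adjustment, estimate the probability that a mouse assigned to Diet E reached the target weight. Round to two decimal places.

0.54

The distribution of week-4 weight band is itself part of what the diet does — it is an intermediate outcome. Holding it fixed would remove that part of the effect; the total effect is the pooled difference.
So P(outcome | do(Diet E)) is just the pooled rate for Diet E: 323/600 = 0.538.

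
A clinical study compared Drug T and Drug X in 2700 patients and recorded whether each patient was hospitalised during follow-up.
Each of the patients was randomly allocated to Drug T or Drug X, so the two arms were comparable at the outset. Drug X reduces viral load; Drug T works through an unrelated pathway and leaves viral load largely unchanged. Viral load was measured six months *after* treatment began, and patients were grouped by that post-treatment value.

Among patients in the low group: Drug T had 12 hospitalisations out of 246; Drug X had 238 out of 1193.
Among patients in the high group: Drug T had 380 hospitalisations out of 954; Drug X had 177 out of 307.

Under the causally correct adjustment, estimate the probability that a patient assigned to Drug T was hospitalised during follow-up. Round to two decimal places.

Viral load is recorded after the drug and is itself shifted by it — it sits on the causal path from drug to outcome. Conditioning on a mediator would strip out part of the effect we want; the pooled comparison gives the total causal effect.
So P(outcome | do(Drug T)) is just the pooled rate for Drug T: 392/1200 = 0.327.

0.33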